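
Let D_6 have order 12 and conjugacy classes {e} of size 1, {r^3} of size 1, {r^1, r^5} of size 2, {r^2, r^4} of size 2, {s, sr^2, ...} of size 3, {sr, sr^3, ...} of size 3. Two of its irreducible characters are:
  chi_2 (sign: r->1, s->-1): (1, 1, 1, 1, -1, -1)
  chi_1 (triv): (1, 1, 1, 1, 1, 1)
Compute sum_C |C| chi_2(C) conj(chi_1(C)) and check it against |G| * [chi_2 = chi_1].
Sum = 0; so <chi_2, chi_1> = 0 (distinct irreducibles are orthogonal).

Argument: Compute term by term over conjugacy classes (|C| * chi_2(C) * conj(chi_1(C))):
  1*(1)*conj(1) + 1*(1)*conj(1) + 2*(1)*conj(1) + 2*(1)*conj(1) + 3*(-1)*conj(1) + 3*(-1)*conj(1)
  = (1) + (1) + (2) + (2) + (-3) + (-3)
  = 0.
Dividing by |G| = 12 gives 0/12 = 0, matching the row-orthogonality relation <chi_2, chi_1> = [chi_2 = chi_1].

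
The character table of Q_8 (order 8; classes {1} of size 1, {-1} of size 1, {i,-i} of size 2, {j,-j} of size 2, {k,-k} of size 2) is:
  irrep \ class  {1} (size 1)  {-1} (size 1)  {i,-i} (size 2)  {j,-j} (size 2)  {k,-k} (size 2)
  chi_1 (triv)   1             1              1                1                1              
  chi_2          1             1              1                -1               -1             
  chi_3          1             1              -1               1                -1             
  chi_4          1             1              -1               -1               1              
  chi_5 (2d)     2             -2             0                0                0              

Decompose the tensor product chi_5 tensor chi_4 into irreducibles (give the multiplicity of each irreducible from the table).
chi_5 tensor chi_4 = chi_5 (all other irreducibles have multiplicity 0).

Reasoning: The character of a tensor product is the pointwise product (chi_5 * chi_4)(C) = chi_5(C) * chi_4(C):
  {1}: (2)*(1), {-1}: (-2)*(1), {i,-i}: (0)*(-1), {j,-j}: (0)*(-1), {k,-k}: (0)*(1)
so (chi_5 * chi_4) takes values
  {1} -> 2, {-1} -> -2, {i,-i} -> 0, {j,-j} -> 0, {k,-k} -> 0.
Now take the inner product of this character with each irreducible chi from the table, <chi_5*chi_4, chi> = (1/8) sum_C |C| (chi_5*chi_4)(C) conj(chi(C)):
  <chi_5*chi_4, chi_1> = (1/8)[1*(2)*conj(1) + 1*(-2)*conj(1) + 2*(0)*conj(1) + 2*(0)*conj(1) + 2*(0)*conj(1)]
      = (1/8)[(2) + (-2) + (0) + (0) + (0)] = 0/8 = 0
  <chi_5*chi_4, chi_2> = (1/8)[1*(2)*conj(1) + 1*(-2)*conj(1) + 2*(0)*conj(1) + 2*(0)*conj(-1) + 2*(0)*conj(-1)]
      = (1/8)[(2) + (-2) + (0) + (0) + (0)] = 0/8 = 0
  <chi_5*chi_4, chi_3> = (1/8)[1*(2)*conj(1) + 1*(-2)*conj(1) + 2*(0)*conj(-1) + 2*(0)*conj(1) + 2*(0)*conj(-1)]
      = (1/8)[(2) + (-2) + (0) + (0) + (0)] = 0/8 = 0
  <chi_5*chi_4, chi_4> = (1/8)[1*(2)*conj(1) + 1*(-2)*conj(1) + 2*(0)*conj(-1) + 2*(0)*conj(-1) + 2*(0)*conj(1)]
      = (1/8)[(2) + (-2) + (0) + (0) + (0)] = 0/8 = 0
  <chi_5*chi_4, chi_5> = (1/8)[1*(2)*conj(2) + 1*(-2)*conj(-2) + 2*(0)*conj(0) + 2*(0)*conj(0) + 2*(0)*conj(0)]
      = (1/8)[(4) + (4) + (0) + (0) + (0)] = 8/8 = 1
Hence the multiplicities are chi_5: 1. Dimension check: dim(chi_5)*dim(chi_4) = 2*1 = 2 and sum (mult * dim) = 1*2 = 2.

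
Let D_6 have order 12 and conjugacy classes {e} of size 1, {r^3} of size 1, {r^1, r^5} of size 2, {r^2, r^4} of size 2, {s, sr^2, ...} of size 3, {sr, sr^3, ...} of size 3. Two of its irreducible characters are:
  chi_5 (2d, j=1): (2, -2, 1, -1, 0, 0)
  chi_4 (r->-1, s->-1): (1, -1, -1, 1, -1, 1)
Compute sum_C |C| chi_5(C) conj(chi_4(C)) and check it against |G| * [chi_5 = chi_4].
Sum = 0; so <chi_5, chi_4> = 0 (distinct irreducibles are orthogonal).

Working: Compute term by term over conjugacy classes (|C| * chi_5(C) * conj(chi_4(C))):
  1*(2)*conj(1) + 1*(-2)*conj(-1) + 2*(1)*conj(-1) + 2*(-1)*conj(1) + 3*(0)*conj(-1) + 3*(0)*conj(1)
  = (2) + (2) + (-2) + (-2) + (0) + (0)
  = 0.
Dividing by |G| = 12 gives 0/12 = 0, matching the row-orthogonality relation <chi_5, chi_4> = [chi_5 = chi_4].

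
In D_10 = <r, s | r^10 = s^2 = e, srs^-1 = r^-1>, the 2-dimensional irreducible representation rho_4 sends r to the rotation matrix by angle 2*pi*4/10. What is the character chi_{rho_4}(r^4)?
chi_{rho_4}(r^4) = 2*cos(2*pi*4*4/10) = -sqrt(5)/2 - 1/2

Argument: rho_4(r^4) is rotation by angle 2*pi*4*4/10, whose trace is 2*cos(2*pi*4*4/10) = -sqrt(5)/2 - 1/2.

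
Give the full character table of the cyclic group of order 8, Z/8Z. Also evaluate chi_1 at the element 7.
Character table of Z/8Z (irreps indexed chi_0,...,chi_7 with chi_k(m) = zeta_8^(k*m), zeta_8 = exp(2*pi*i/8)):
  irrep \ class  {0} (size 1)  {1} (size 1)    {2} (size 1)  {3} (size 1)    {4} (size 1)  {5} (size 1)    {6} (size 1)  {7} (size 1)  
  chi_0          1             1               1             1               1             1               1             1             
  chi_1          1             exp(I*pi/4)     I             exp(3*I*pi/4)   -1            exp(-3*I*pi/4)  -I            exp(-I*pi/4)  
  chi_2          1             I               -1            -I              1             I               -1            -I            
  chi_3          1             exp(3*I*pi/4)   -I            exp(I*pi/4)     -1            exp(-I*pi/4)    I             exp(-3*I*pi/4)
  chi_4          1             -1              1             -1              1             -1              1             -1            
  chi_5          1             exp(-3*I*pi/4)  I             exp(-I*pi/4)    -1            exp(I*pi/4)     -I            exp(3*I*pi/4) 
  chi_6          1             -I              -1            I               1             -I              -1            I             
  chi_7          1             exp(-I*pi/4)    -I            exp(-3*I*pi/4)  -1            exp(3*I*pi/4)   I             exp(I*pi/4)   

Spot check: chi_1(7) = zeta_8^(1*7) = zeta_8^7 = exp(-I*pi/4).

Justification: Z/8Z is abelian, so all 8 irreducible complex representations are 1-dimensional. They are given by chi_k(m) = zeta_8^(k*m) for k = 0,...,7. Row orthogonality: sum_m chi_k(m) conj(chi_l(m)) = 8 * [k = l].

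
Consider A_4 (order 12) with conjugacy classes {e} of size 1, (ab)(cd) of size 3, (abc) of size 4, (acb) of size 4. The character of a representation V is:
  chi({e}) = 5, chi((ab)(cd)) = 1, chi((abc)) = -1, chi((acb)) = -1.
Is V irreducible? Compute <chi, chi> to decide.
Not irreducible (reducible): <chi, chi> = 3 > 1.

Derivation: <chi, chi> = (1/|G|) sum_C |C| * |chi(C)|^2 = (1/12)[1*|5|^2 + 3*|1|^2 + 4*|-1|^2 + 4*|-1|^2]
  = (1/12)[(25) + (3) + (4) + (4)] = 36/12 = 3.
(Exp terms are combined using exp(i*s)*conj(exp(i*t)) = exp(i*(s-t)), and sums of them are collapsed using the identity that for every m > 1 the m distinct m-th roots of unity sum to 0, e.g. 1 + exp(2*I*pi/3) + exp(-2*I*pi/3) = 0.)
A character is irreducible iff <chi, chi> = 1, so this representation is reducible.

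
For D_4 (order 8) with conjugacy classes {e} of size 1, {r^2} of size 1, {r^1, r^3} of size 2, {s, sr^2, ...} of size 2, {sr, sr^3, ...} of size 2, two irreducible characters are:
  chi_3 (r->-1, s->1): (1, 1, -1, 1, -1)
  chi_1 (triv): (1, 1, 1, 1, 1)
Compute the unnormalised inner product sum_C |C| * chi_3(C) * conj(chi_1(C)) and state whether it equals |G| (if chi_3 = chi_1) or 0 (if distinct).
Sum = 0; so <chi_3, chi_1> = 0 (distinct irreducibles are orthogonal).

Derivation: Compute term by term over conjugacy classes (|C| * chi_3(C) * conj(chi_1(C))):
  1*(1)*conj(1) + 1*(1)*conj(1) + 2*(-1)*conj(1) + 2*(1)*conj(1) + 2*(-1)*conj(1)
  = (1) + (1) + (-2) + (2) + (-2)
  = 0.
Dividing by |G| = 8 gives 0/8 = 0, matching the row-orthogonality relation <chi_3, chi_1> = [chi_3 = chi_1].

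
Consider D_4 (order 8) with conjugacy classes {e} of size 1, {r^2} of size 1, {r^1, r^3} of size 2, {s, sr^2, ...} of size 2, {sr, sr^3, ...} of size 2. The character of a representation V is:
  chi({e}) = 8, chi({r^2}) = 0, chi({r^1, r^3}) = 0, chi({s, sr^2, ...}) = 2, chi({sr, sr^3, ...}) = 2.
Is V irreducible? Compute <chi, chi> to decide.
Not irreducible (reducible): <chi, chi> = 10 > 1.

Justification: <chi, chi> = (1/|G|) sum_C |C| * |chi(C)|^2 = (1/8)[1*|8|^2 + 1*|0|^2 + 2*|0|^2 + 2*|2|^2 + 2*|2|^2]
  = (1/8)[(64) + (0) + (0) + (8) + (8)] = 80/8 = 10.
A character is irreducible iff <chi, chi> = 1, so this representation is reducible.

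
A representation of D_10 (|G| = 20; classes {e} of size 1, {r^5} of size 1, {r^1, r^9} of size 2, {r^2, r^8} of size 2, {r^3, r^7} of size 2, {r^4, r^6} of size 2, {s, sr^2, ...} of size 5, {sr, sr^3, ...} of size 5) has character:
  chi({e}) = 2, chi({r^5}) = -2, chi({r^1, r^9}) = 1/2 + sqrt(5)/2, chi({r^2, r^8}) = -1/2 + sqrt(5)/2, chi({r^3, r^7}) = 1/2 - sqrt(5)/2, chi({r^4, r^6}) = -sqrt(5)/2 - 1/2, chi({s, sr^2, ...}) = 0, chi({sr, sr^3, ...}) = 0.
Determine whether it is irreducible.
Irreducible: <chi, chi> = 1.

Details: <chi, chi> = (1/|G|) sum_C |C| * |chi(C)|^2 = (1/20)[1*|2|^2 + 1*|-2|^2 + 2*|1/2 + sqrt(5)/2|^2 + 2*|-1/2 + sqrt(5)/2|^2 + 2*|1/2 - sqrt(5)/2|^2 + 2*|-sqrt(5)/2 - 1/2|^2 + 5*|0|^2 + 5*|0|^2]
  = (1/20)[(4) + (4) + (sqrt(5) + 3) + (3 - sqrt(5)) + (3 - sqrt(5)) + (sqrt(5) + 3) + (0) + (0)] = 20/20 = 1.
A character is irreducible iff <chi, chi> = 1, so this representation is irreducible.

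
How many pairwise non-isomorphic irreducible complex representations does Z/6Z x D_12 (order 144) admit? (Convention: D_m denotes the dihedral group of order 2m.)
54

Argument: The number of irreducible complex representations of a finite group equals its number of conjugacy classes. For a direct product, #classes(G x H) = #classes(G) * #classes(H). Z/6Z has 6 classes (abelian), D_12 has 9 classes, so 6 * 9 = 54, so Z/6Z x D_12 (order 144) has exactly 54 irreducible complex representations.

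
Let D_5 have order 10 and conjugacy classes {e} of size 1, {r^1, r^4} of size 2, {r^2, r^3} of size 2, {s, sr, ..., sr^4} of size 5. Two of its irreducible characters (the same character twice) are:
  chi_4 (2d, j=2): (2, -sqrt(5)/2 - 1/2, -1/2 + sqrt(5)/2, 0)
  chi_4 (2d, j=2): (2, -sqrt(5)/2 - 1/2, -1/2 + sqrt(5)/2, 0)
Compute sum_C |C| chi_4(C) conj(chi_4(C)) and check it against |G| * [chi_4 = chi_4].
Sum = 10 = |G| = 10; so <chi_4, chi_4> = 1 (norm-1 confirms irreducibility).

Justification: Compute term by term over conjugacy classes (|C| * chi_4(C) * conj(chi_4(C))):
  1*(2)*conj(2) + 2*(-sqrt(5)/2 - 1/2)*conj(-sqrt(5)/2 - 1/2) + 2*(-1/2 + sqrt(5)/2)*conj(-1/2 + sqrt(5)/2) + 5*(0)*conj(0)
  = (4) + (sqrt(5) + 3) + (3 - sqrt(5)) + (0)
  = 10.
Dividing by |G| = 10 gives 10/10 = 1, matching the row-orthogonality relation <chi_4, chi_4> = [chi_4 = chi_4].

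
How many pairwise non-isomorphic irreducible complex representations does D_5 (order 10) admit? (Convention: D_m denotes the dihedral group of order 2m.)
4

Solution. The number of irreducible complex representations of a finite group equals its number of conjugacy classes. D_5 has 4 conjugacy classes ((n+3)/2 for n odd), so D_5 (order 10) has exactly 4 irreducible complex representations.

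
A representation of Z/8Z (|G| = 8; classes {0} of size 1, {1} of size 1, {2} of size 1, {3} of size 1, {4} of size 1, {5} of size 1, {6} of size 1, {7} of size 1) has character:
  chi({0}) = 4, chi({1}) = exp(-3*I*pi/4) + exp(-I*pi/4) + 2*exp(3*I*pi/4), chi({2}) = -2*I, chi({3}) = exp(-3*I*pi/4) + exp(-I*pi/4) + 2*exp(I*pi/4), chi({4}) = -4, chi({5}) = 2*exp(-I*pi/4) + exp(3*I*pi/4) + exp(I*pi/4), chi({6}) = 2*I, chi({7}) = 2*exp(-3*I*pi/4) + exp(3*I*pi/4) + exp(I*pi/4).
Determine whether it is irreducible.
Not irreducible (reducible): <chi, chi> = 6 > 1.

Why: <chi, chi> = (1/|G|) sum_C |C| * |chi(C)|^2 = (1/8)[1*|4|^2 + 1*|exp(-3*I*pi/4) + exp(-I*pi/4) + 2*exp(3*I*pi/4)|^2 + 1*|-2*I|^2 + 1*|exp(-3*I*pi/4) + exp(-I*pi/4) + 2*exp(I*pi/4)|^2 + 1*|-4|^2 + 1*|2*exp(-I*pi/4) + exp(3*I*pi/4) + exp(I*pi/4)|^2 + 1*|2*I|^2 + 1*|2*exp(-3*I*pi/4) + exp(3*I*pi/4) + exp(I*pi/4)|^2]
  = (1/8)[(16) + (2) + (4) + (2) + (16) + (2) + (4) + (2)] = 48/8 = 6.
(Exp terms are combined using exp(i*s)*conj(exp(i*t)) = exp(i*(s-t)), and sums of them are collapsed using the identity that for every m > 1 the m distinct m-th roots of unity sum to 0, e.g. 1 + exp(2*I*pi/3) + exp(-2*I*pi/3) = 0.)
A character is irreducible iff <chi, chi> = 1, so this representation is reducible.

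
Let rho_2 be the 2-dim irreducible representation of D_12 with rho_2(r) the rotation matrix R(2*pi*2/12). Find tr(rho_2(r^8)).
chi_{rho_2}(r^8) = 2*cos(2*pi*2*8/12) = -1

Solution. rho_2(r^8) is rotation by angle 2*pi*2*8/12, whose trace is 2*cos(2*pi*2*8/12) = -1.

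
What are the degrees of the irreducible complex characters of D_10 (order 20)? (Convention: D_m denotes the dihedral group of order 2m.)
Dimensions: 1, 1, 1, 1, 2, 2, 2, 2

Argument: There are 8 irreducibles (= number of conjugacy classes). Their dimensions d_i satisfy sum d_i^2 = |G| = 20: 1 + 1 + 1 + 1 + 4 + 4 + 4 + 4 = 20.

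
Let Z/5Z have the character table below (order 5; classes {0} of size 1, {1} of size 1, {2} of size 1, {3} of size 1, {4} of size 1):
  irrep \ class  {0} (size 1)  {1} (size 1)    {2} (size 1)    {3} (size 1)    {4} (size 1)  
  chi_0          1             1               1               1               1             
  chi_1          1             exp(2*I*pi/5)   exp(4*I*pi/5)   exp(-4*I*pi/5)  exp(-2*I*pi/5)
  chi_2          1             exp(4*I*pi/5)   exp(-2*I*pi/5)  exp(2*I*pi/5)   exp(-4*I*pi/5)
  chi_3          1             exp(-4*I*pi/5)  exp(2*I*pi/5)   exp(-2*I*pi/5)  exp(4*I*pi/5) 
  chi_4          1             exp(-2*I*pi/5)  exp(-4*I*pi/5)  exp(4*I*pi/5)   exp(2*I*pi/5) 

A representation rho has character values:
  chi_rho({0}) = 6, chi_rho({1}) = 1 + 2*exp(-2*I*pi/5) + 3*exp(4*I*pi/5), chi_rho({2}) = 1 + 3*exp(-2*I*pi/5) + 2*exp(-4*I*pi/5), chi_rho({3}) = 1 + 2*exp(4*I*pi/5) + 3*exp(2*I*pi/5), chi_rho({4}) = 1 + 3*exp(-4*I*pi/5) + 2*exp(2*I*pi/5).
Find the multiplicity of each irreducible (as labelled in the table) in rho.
Multiplicities: chi_0: 1, chi_1: 0, chi_2: 3, chi_3: 0, chi_4: 2.

Argument: Use <chi_rho, chi> = (1/|G|) sum_C |C| * chi_rho(C) * conj(chi(C)) with |G| = 5 for each irreducible chi in the table:
  <chi_rho, chi_0> = (1/5)[1*(6)*conj(1) + 1*(1 + 2*exp(-2*I*pi/5) + 3*exp(4*I*pi/5))*conj(1) + 1*(1 + 3*exp(-2*I*pi/5) + 2*exp(-4*I*pi/5))*conj(1) + 1*(1 + 2*exp(4*I*pi/5) + 3*exp(2*I*pi/5))*conj(1) + 1*(1 + 3*exp(-4*I*pi/5) + 2*exp(2*I*pi/5))*conj(1)]
      = (1/5)[(6) + (1 + 2*exp(-2*I*pi/5) + 3*exp(4*I*pi/5)) + (1 + 3*exp(-2*I*pi/5) + 2*exp(-4*I*pi/5)) + (1 + 2*exp(4*I*pi/5) + 3*exp(2*I*pi/5)) + (1 + 3*exp(-4*I*pi/5) + 2*exp(2*I*pi/5))] = 5/5 = 1
  <chi_rho, chi_1> = (1/5)[1*(6)*conj(1) + 1*(1 + 2*exp(-2*I*pi/5) + 3*exp(4*I*pi/5))*conj(exp(2*I*pi/5)) + 1*(1 + 3*exp(-2*I*pi/5) + 2*exp(-4*I*pi/5))*conj(exp(4*I*pi/5)) + 1*(1 + 2*exp(4*I*pi/5) + 3*exp(2*I*pi/5))*conj(exp(-4*I*pi/5)) + 1*(1 + 3*exp(-4*I*pi/5) + 2*exp(2*I*pi/5))*conj(exp(-2*I*pi/5))]
      = (1/5)[(6) + (2*exp(-4*I*pi/5) + exp(-2*I*pi/5) + 3*exp(2*I*pi/5)) + (exp(-4*I*pi/5) + 3*exp(4*I*pi/5) + 2*exp(2*I*pi/5)) + (2*exp(-2*I*pi/5) + 3*exp(-4*I*pi/5) + exp(4*I*pi/5)) + (3*exp(-2*I*pi/5) + exp(2*I*pi/5) + 2*exp(4*I*pi/5))] = 0/5 = 0
  <chi_rho, chi_2> = (1/5)[1*(6)*conj(1) + 1*(1 + 2*exp(-2*I*pi/5) + 3*exp(4*I*pi/5))*conj(exp(4*I*pi/5)) + 1*(1 + 3*exp(-2*I*pi/5) + 2*exp(-4*I*pi/5))*conj(exp(-2*I*pi/5)) + 1*(1 + 2*exp(4*I*pi/5) + 3*exp(2*I*pi/5))*conj(exp(2*I*pi/5)) + 1*(1 + 3*exp(-4*I*pi/5) + 2*exp(2*I*pi/5))*conj(exp(-4*I*pi/5))]
      = (1/5)[(6) + (3 + exp(-4*I*pi/5) + 2*exp(4*I*pi/5)) + (3 + 2*exp(-2*I*pi/5) + exp(2*I*pi/5)) + (3 + exp(-2*I*pi/5) + 2*exp(2*I*pi/5)) + (3 + 2*exp(-4*I*pi/5) + exp(4*I*pi/5))] = 15/5 = 3
  <chi_rho, chi_3> = (1/5)[1*(6)*conj(1) + 1*(1 + 2*exp(-2*I*pi/5) + 3*exp(4*I*pi/5))*conj(exp(-4*I*pi/5)) + 1*(1 + 3*exp(-2*I*pi/5) + 2*exp(-4*I*pi/5))*conj(exp(2*I*pi/5)) + 1*(1 + 2*exp(4*I*pi/5) + 3*exp(2*I*pi/5))*conj(exp(-2*I*pi/5)) + 1*(1 + 3*exp(-4*I*pi/5) + 2*exp(2*I*pi/5))*conj(exp(4*I*pi/5))]
      = (1/5)[(6) + (3*exp(-2*I*pi/5) + exp(4*I*pi/5) + 2*exp(2*I*pi/5)) + (3*exp(-4*I*pi/5) + exp(-2*I*pi/5) + 2*exp(4*I*pi/5)) + (2*exp(-4*I*pi/5) + exp(2*I*pi/5) + 3*exp(4*I*pi/5)) + (2*exp(-2*I*pi/5) + exp(-4*I*pi/5) + 3*exp(2*I*pi/5))] = 0/5 = 0
  <chi_rho, chi_4> = (1/5)[1*(6)*conj(1) + 1*(1 + 2*exp(-2*I*pi/5) + 3*exp(4*I*pi/5))*conj(exp(-2*I*pi/5)) + 1*(1 + 3*exp(-2*I*pi/5) + 2*exp(-4*I*pi/5))*conj(exp(-4*I*pi/5)) + 1*(1 + 2*exp(4*I*pi/5) + 3*exp(2*I*pi/5))*conj(exp(4*I*pi/5)) + 1*(1 + 3*exp(-4*I*pi/5) + 2*exp(2*I*pi/5))*conj(exp(2*I*pi/5))]
      = (1/5)[(6) + (2 + 3*exp(-4*I*pi/5) + exp(2*I*pi/5)) + (2 + exp(4*I*pi/5) + 3*exp(2*I*pi/5)) + (2 + 3*exp(-2*I*pi/5) + exp(-4*I*pi/5)) + (2 + exp(-2*I*pi/5) + 3*exp(4*I*pi/5))] = 10/5 = 2
(Exp terms are combined using exp(i*s)*conj(exp(i*t)) = exp(i*(s-t)), and sums of them are collapsed using the identity that for every m > 1 the m distinct m-th roots of unity sum to 0, e.g. 1 + exp(2*I*pi/3) + exp(-2*I*pi/3) = 0.)
Dimension check: dim(rho) = sum (mult * dim) = 1*1 + 0*1 + 3*1 + 0*1 + 2*1 = 6 = chi_rho(e) = 6.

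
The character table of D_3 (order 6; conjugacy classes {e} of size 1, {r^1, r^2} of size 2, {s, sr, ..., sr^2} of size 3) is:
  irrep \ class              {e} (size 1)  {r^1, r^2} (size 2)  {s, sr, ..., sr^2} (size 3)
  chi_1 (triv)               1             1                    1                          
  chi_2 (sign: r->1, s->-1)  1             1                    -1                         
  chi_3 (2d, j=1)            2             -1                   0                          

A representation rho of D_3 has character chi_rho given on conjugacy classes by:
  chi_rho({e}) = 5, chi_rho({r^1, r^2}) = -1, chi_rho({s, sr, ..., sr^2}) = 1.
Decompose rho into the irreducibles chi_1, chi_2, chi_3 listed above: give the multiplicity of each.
Multiplicities: chi_1: 1, chi_2: 0, chi_3: 2.

Argument: Use <chi_rho, chi> = (1/|G|) sum_C |C| * chi_rho(C) * conj(chi(C)) with |G| = 6 for each irreducible chi in the table:
  <chi_rho, chi_1> = (1/6)[1*(5)*conj(1) + 2*(-1)*conj(1) + 3*(1)*conj(1)]
      = (1/6)[(5) + (-2) + (3)] = 6/6 = 1
  <chi_rho, chi_2> = (1/6)[1*(5)*conj(1) + 2*(-1)*conj(1) + 3*(1)*conj(-1)]
      = (1/6)[(5) + (-2) + (-3)] = 0/6 = 0
  <chi_rho, chi_3> = (1/6)[1*(5)*conj(2) + 2*(-1)*conj(-1) + 3*(1)*conj(0)]
      = (1/6)[(10) + (2) + (0)] = 12/6 = 2
Dimension check: dim(rho) = sum (mult * dim) = 1*1 + 0*1 + 2*2 = 5 = chi_rho(e) = 5.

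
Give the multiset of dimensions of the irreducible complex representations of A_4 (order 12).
Dimensions: 1, 1, 1, 3

Justification: There are 4 irreducibles (= number of conjugacy classes). Their dimensions d_i satisfy sum d_i^2 = |G| = 12: 1 + 1 + 1 + 9 = 12.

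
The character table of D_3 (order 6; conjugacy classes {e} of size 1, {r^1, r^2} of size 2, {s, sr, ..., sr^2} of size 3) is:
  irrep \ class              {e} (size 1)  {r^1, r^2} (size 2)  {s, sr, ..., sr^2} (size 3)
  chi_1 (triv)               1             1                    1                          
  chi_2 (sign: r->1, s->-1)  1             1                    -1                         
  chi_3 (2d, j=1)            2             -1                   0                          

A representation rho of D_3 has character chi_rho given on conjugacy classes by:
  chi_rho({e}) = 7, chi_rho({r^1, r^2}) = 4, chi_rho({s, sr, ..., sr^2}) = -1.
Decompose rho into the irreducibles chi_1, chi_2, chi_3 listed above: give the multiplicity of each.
Multiplicities: chi_1: 2, chi_2: 3, chi_3: 1.

Derivation: Use <chi_rho, chi> = (1/|G|) sum_C |C| * chi_rho(C) * conj(chi(C)) with |G| = 6 for each irreducible chi in the table:
  <chi_rho, chi_1> = (1/6)[1*(7)*conj(1) + 2*(4)*conj(1) + 3*(-1)*conj(1)]
      = (1/6)[(7) + (8) + (-3)] = 12/6 = 2
  <chi_rho, chi_2> = (1/6)[1*(7)*conj(1) + 2*(4)*conj(1) + 3*(-1)*conj(-1)]
      = (1/6)[(7) + (8) + (3)] = 18/6 = 3
  <chi_rho, chi_3> = (1/6)[1*(7)*conj(2) + 2*(4)*conj(-1) + 3*(-1)*conj(0)]
      = (1/6)[(14) + (-8) + (0)] = 6/6 = 1
Dimension check: dim(rho) = sum (mult * dim) = 2*1 + 3*1 + 1*2 = 7 = chi_rho(e) = 7.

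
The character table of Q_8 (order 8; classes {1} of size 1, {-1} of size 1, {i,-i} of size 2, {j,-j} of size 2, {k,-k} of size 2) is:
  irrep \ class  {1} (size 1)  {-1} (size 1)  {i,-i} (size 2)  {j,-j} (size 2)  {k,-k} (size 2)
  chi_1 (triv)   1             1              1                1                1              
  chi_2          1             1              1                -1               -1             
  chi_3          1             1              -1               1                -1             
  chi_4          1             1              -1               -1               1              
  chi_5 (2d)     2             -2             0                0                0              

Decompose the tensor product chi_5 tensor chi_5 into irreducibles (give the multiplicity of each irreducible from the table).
chi_5 tensor chi_5 = chi_1 + chi_2 + chi_3 + chi_4 (all other irreducibles have multiplicity 0).

Proof sketch: The character of a tensor product is the pointwise product (chi_5 * chi_5)(C) = chi_5(C) * chi_5(C):
  {1}: (2)*(2), {-1}: (-2)*(-2), {i,-i}: (0)*(0), {j,-j}: (0)*(0), {k,-k}: (0)*(0)
so (chi_5 * chi_5) takes values
  {1} -> 4, {-1} -> 4, {i,-i} -> 0, {j,-j} -> 0, {k,-k} -> 0.
Now take the inner product of this character with each irreducible chi from the table, <chi_5*chi_5, chi> = (1/8) sum_C |C| (chi_5*chi_5)(C) conj(chi(C)):
  <chi_5*chi_5, chi_1> = (1/8)[1*(4)*conj(1) + 1*(4)*conj(1) + 2*(0)*conj(1) + 2*(0)*conj(1) + 2*(0)*conj(1)]
      = (1/8)[(4) + (4) + (0) + (0) + (0)] = 8/8 = 1
  <chi_5*chi_5, chi_2> = (1/8)[1*(4)*conj(1) + 1*(4)*conj(1) + 2*(0)*conj(1) + 2*(0)*conj(-1) + 2*(0)*conj(-1)]
      = (1/8)[(4) + (4) + (0) + (0) + (0)] = 8/8 = 1
  <chi_5*chi_5, chi_3> = (1/8)[1*(4)*conj(1) + 1*(4)*conj(1) + 2*(0)*conj(-1) + 2*(0)*conj(1) + 2*(0)*conj(-1)]
      = (1/8)[(4) + (4) + (0) + (0) + (0)] = 8/8 = 1
  <chi_5*chi_5, chi_4> = (1/8)[1*(4)*conj(1) + 1*(4)*conj(1) + 2*(0)*conj(-1) + 2*(0)*conj(-1) + 2*(0)*conj(1)]
      = (1/8)[(4) + (4) + (0) + (0) + (0)] = 8/8 = 1
  <chi_5*chi_5, chi_5> = (1/8)[1*(4)*conj(2) + 1*(4)*conj(-2) + 2*(0)*conj(0) + 2*(0)*conj(0) + 2*(0)*conj(0)]
      = (1/8)[(8) + (-8) + (0) + (0) + (0)] = 0/8 = 0
Hence the multiplicities are chi_1: 1, chi_2: 1, chi_3: 1, chi_4: 1. Dimension check: dim(chi_5)*dim(chi_5) = 2*2 = 4 and sum (mult * dim) = 1*1 + 1*1 + 1*1 + 1*1 = 4.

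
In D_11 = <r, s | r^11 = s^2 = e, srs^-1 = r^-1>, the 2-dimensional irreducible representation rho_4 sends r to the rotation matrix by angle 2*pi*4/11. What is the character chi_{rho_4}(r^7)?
chi_{rho_4}(r^7) = 2*cos(2*pi*4*7/11) = -2*cos(pi/11)

Details: rho_4(r^7) is rotation by angle 2*pi*4*7/11, whose trace is 2*cos(2*pi*4*7/11) = -2*cos(pi/11).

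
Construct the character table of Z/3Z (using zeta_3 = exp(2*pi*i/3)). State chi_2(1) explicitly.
Character table of Z/3Z (irreps indexed chi_0,...,chi_2 with chi_k(m) = zeta_3^(k*m), zeta_3 = exp(2*pi*i/3)):
  irrep \ class  {0} (size 1)  {1} (size 1)    {2} (size 1)  
  chi_0          1             1               1             
  chi_1          1             exp(2*I*pi/3)   exp(-2*I*pi/3)
  chi_2          1             exp(-2*I*pi/3)  exp(2*I*pi/3) 

Spot check: chi_2(1) = zeta_3^(2*1) = zeta_3^2 = exp(-2*I*pi/3).

Working: Z/3Z is abelian, so all 3 irreducible complex representations are 1-dimensional. They are given by chi_k(m) = zeta_3^(k*m) for k = 0,...,2. Row orthogonality: sum_m chi_k(m) conj(chi_l(m)) = 3 * [k = l].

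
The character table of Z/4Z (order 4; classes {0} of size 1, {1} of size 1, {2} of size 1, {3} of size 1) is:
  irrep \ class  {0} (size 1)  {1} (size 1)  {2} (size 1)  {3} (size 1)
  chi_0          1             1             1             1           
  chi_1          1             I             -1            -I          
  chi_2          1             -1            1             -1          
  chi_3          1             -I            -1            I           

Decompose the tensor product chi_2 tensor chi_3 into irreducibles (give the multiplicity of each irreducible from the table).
chi_2 tensor chi_3 = chi_1 (all other irreducibles have multiplicity 0).

Derivation: The character of a tensor product is the pointwise product (chi_2 * chi_3)(C) = chi_2(C) * chi_3(C):
  {0}: (1)*(1), {1}: (-1)*(-I), {2}: (1)*(-1), {3}: (-1)*(I)
so (chi_2 * chi_3) takes values
  {0} -> 1, {1} -> I, {2} -> -1, {3} -> -I.
Now take the inner product of this character with each irreducible chi from the table, <chi_2*chi_3, chi> = (1/4) sum_C |C| (chi_2*chi_3)(C) conj(chi(C)):
  <chi_2*chi_3, chi_0> = (1/4)[1*(1)*conj(1) + 1*(I)*conj(1) + 1*(-1)*conj(1) + 1*(-I)*conj(1)]
      = (1/4)[(1) + (I) + (-1) + (-I)] = 0/4 = 0
  <chi_2*chi_3, chi_1> = (1/4)[1*(1)*conj(1) + 1*(I)*conj(I) + 1*(-1)*conj(-1) + 1*(-I)*conj(-I)]
      = (1/4)[(1) + (1) + (1) + (1)] = 4/4 = 1
  <chi_2*chi_3, chi_2> = (1/4)[1*(1)*conj(1) + 1*(I)*conj(-1) + 1*(-1)*conj(1) + 1*(-I)*conj(-1)]
      = (1/4)[(1) + (-I) + (-1) + (I)] = 0/4 = 0
  <chi_2*chi_3, chi_3> = (1/4)[1*(1)*conj(1) + 1*(I)*conj(-I) + 1*(-1)*conj(-1) + 1*(-I)*conj(I)]
      = (1/4)[(1) + (-1) + (1) + (-1)] = 0/4 = 0
(Exp terms are combined using exp(i*s)*conj(exp(i*t)) = exp(i*(s-t)), and sums of them are collapsed using the identity that for every m > 1 the m distinct m-th roots of unity sum to 0, e.g. 1 + exp(2*I*pi/3) + exp(-2*I*pi/3) = 0.)
Hence the multiplicities are chi_1: 1. Dimension check: dim(chi_2)*dim(chi_3) = 1*1 = 1 and sum (mult * dim) = 1*1 = 1.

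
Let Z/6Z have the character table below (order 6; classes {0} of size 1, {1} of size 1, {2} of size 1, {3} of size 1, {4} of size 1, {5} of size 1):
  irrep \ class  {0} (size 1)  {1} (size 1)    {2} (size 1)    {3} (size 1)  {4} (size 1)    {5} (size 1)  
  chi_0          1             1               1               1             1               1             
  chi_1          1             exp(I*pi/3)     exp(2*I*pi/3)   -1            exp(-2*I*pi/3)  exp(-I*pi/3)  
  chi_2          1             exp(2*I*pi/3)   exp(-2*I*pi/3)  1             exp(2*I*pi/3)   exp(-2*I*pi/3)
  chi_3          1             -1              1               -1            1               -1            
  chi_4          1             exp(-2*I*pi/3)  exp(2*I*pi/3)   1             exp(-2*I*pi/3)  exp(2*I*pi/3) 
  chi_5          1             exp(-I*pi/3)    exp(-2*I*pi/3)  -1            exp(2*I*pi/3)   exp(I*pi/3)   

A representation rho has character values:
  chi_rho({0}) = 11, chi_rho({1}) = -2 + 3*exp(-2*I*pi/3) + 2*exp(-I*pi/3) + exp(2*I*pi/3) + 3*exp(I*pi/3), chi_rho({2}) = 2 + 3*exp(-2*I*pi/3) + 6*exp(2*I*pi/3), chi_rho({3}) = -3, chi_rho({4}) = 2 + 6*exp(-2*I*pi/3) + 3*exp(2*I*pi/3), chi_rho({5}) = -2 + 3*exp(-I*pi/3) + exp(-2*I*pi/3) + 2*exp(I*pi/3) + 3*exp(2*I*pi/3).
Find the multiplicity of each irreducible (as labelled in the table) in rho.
Multiplicities: chi_0: 0, chi_1: 3, chi_2: 1, chi_3: 2, chi_4: 3, chi_5: 2.

Argument: Use <chi_rho, chi> = (1/|G|) sum_C |C| * chi_rho(C) * conj(chi(C)) with |G| = 6 for each irreducible chi in the table:
  <chi_rho, chi_0> = (1/6)[1*(11)*conj(1) + 1*(-2 + 3*exp(-2*I*pi/3) + 2*exp(-I*pi/3) + exp(2*I*pi/3) + 3*exp(I*pi/3))*conj(1) + 1*(2 + 3*exp(-2*I*pi/3) + 6*exp(2*I*pi/3))*conj(1) + 1*(-3)*conj(1) + 1*(2 + 6*exp(-2*I*pi/3) + 3*exp(2*I*pi/3))*conj(1) + 1*(-2 + 3*exp(-I*pi/3) + exp(-2*I*pi/3) + 2*exp(I*pi/3) + 3*exp(2*I*pi/3))*conj(1)]
      = (1/6)[(11) + (-2 + 3*exp(-2*I*pi/3) + 2*exp(-I*pi/3) + exp(2*I*pi/3) + 3*exp(I*pi/3)) + (2 + 3*exp(-2*I*pi/3) + 6*exp(2*I*pi/3)) + (-3) + (2 + 6*exp(-2*I*pi/3) + 3*exp(2*I*pi/3)) + (-2 + 3*exp(-I*pi/3) + exp(-2*I*pi/3) + 2*exp(I*pi/3) + 3*exp(2*I*pi/3))] = 0/6 = 0
  <chi_rho, chi_1> = (1/6)[1*(11)*conj(1) + 1*(-2 + 3*exp(-2*I*pi/3) + 2*exp(-I*pi/3) + exp(2*I*pi/3) + 3*exp(I*pi/3))*conj(exp(I*pi/3)) + 1*(2 + 3*exp(-2*I*pi/3) + 6*exp(2*I*pi/3))*conj(exp(2*I*pi/3)) + 1*(-3)*conj(-1) + 1*(2 + 6*exp(-2*I*pi/3) + 3*exp(2*I*pi/3))*conj(exp(-2*I*pi/3)) + 1*(-2 + 3*exp(-I*pi/3) + exp(-2*I*pi/3) + 2*exp(I*pi/3) + 3*exp(2*I*pi/3))*conj(exp(-I*pi/3))]
      = (1/6)[(11) + (2*exp(-2*I*pi/3) + exp(I*pi/3) - 2*exp(-I*pi/3)) + (6 + 2*exp(-2*I*pi/3) + 3*exp(2*I*pi/3)) + (3) + (6 + 3*exp(-2*I*pi/3) + 2*exp(2*I*pi/3)) + (-2*exp(I*pi/3) + exp(-I*pi/3) + 2*exp(2*I*pi/3))] = 18/6 = 3
  <chi_rho, chi_2> = (1/6)[1*(11)*conj(1) + 1*(-2 + 3*exp(-2*I*pi/3) + 2*exp(-I*pi/3) + exp(2*I*pi/3) + 3*exp(I*pi/3))*conj(exp(2*I*pi/3)) + 1*(2 + 3*exp(-2*I*pi/3) + 6*exp(2*I*pi/3))*conj(exp(-2*I*pi/3)) + 1*(-3)*conj(1) + 1*(2 + 6*exp(-2*I*pi/3) + 3*exp(2*I*pi/3))*conj(exp(2*I*pi/3)) + 1*(-2 + 3*exp(-I*pi/3) + exp(-2*I*pi/3) + 2*exp(I*pi/3) + 3*exp(2*I*pi/3))*conj(exp(-2*I*pi/3))]
      = (1/6)[(11) + (-1 + 3*exp(-I*pi/3) - 2*exp(-2*I*pi/3) + 3*exp(2*I*pi/3)) + (3 + 6*exp(-2*I*pi/3) + 2*exp(2*I*pi/3)) + (-3) + (3 + 2*exp(-2*I*pi/3) + 6*exp(2*I*pi/3)) + (-1 + 3*exp(-2*I*pi/3) - 2*exp(2*I*pi/3) + 3*exp(I*pi/3))] = 6/6 = 1
  <chi_rho, chi_3> = (1/6)[1*(11)*conj(1) + 1*(-2 + 3*exp(-2*I*pi/3) + 2*exp(-I*pi/3) + exp(2*I*pi/3) + 3*exp(I*pi/3))*conj(-1) + 1*(2 + 3*exp(-2*I*pi/3) + 6*exp(2*I*pi/3))*conj(1) + 1*(-3)*conj(-1) + 1*(2 + 6*exp(-2*I*pi/3) + 3*exp(2*I*pi/3))*conj(1) + 1*(-2 + 3*exp(-I*pi/3) + exp(-2*I*pi/3) + 2*exp(I*pi/3) + 3*exp(2*I*pi/3))*conj(-1)]
      = (1/6)[(11) + (2 - 3*exp(I*pi/3) - exp(2*I*pi/3) - 2*exp(-I*pi/3) - 3*exp(-2*I*pi/3)) + (2 + 3*exp(-2*I*pi/3) + 6*exp(2*I*pi/3)) + (3) + (2 + 6*exp(-2*I*pi/3) + 3*exp(2*I*pi/3)) + (2 - 3*exp(2*I*pi/3) - 2*exp(I*pi/3) - exp(-2*I*pi/3) - 3*exp(-I*pi/3))] = 12/6 = 2
  <chi_rho, chi_4> = (1/6)[1*(11)*conj(1) + 1*(-2 + 3*exp(-2*I*pi/3) + 2*exp(-I*pi/3) + exp(2*I*pi/3) + 3*exp(I*pi/3))*conj(exp(-2*I*pi/3)) + 1*(2 + 3*exp(-2*I*pi/3) + 6*exp(2*I*pi/3))*conj(exp(2*I*pi/3)) + 1*(-3)*conj(1) + 1*(2 + 6*exp(-2*I*pi/3) + 3*exp(2*I*pi/3))*conj(exp(-2*I*pi/3)) + 1*(-2 + 3*exp(-I*pi/3) + exp(-2*I*pi/3) + 2*exp(I*pi/3) + 3*exp(2*I*pi/3))*conj(exp(2*I*pi/3))]
      = (1/6)[(11) + (-2*exp(2*I*pi/3) + exp(-2*I*pi/3) + 2*exp(I*pi/3)) + (6 + 2*exp(-2*I*pi/3) + 3*exp(2*I*pi/3)) + (-3) + (6 + 3*exp(-2*I*pi/3) + 2*exp(2*I*pi/3)) + (2*exp(-I*pi/3) + exp(2*I*pi/3) - 2*exp(-2*I*pi/3))] = 18/6 = 3
  <chi_rho, chi_5> = (1/6)[1*(11)*conj(1) + 1*(-2 + 3*exp(-2*I*pi/3) + 2*exp(-I*pi/3) + exp(2*I*pi/3) + 3*exp(I*pi/3))*conj(exp(-I*pi/3)) + 1*(2 + 3*exp(-2*I*pi/3) + 6*exp(2*I*pi/3))*conj(exp(-2*I*pi/3)) + 1*(-3)*conj(-1) + 1*(2 + 6*exp(-2*I*pi/3) + 3*exp(2*I*pi/3))*conj(exp(2*I*pi/3)) + 1*(-2 + 3*exp(-I*pi/3) + exp(-2*I*pi/3) + 2*exp(I*pi/3) + 3*exp(2*I*pi/3))*conj(exp(I*pi/3))]
      = (1/6)[(11) + (1 + 3*exp(-I*pi/3) - 2*exp(I*pi/3) + 3*exp(2*I*pi/3)) + (3 + 6*exp(-2*I*pi/3) + 2*exp(2*I*pi/3)) + (3) + (3 + 2*exp(-2*I*pi/3) + 6*exp(2*I*pi/3)) + (1 + 3*exp(-2*I*pi/3) - 2*exp(-I*pi/3) + 3*exp(I*pi/3))] = 12/6 = 2
(Exp terms are combined using exp(i*s)*conj(exp(i*t)) = exp(i*(s-t)), and sums of them are collapsed using the identity that for every m > 1 the m distinct m-th roots of unity sum to 0, e.g. 1 + exp(2*I*pi/3) + exp(-2*I*pi/3) = 0.)
Dimension check: dim(rho) = sum (mult * dim) = 0*1 + 3*1 + 1*1 + 2*1 + 3*1 + 2*1 = 11 = chi_rho(e) = 11.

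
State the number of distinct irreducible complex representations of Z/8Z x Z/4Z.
32

The number of irreducible complex representations of a finite group equals its number of conjugacy classes. Z/8Z x Z/4Z is abelian of order 32, so every element is its own conjugacy class: 32 classes, so Z/8Z x Z/4Z (order 32) has exactly 32 irreducible complex representations.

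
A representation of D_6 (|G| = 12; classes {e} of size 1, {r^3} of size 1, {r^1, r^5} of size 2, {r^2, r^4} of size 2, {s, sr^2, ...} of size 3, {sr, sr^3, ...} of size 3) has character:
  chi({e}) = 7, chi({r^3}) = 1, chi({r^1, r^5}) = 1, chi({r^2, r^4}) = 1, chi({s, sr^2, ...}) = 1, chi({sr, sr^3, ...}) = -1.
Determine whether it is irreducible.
Not irreducible (reducible): <chi, chi> = 5 > 1.

Justification: <chi, chi> = (1/|G|) sum_C |C| * |chi(C)|^2 = (1/12)[1*|7|^2 + 1*|1|^2 + 2*|1|^2 + 2*|1|^2 + 3*|1|^2 + 3*|-1|^2]
  = (1/12)[(49) + (1) + (2) + (2) + (3) + (3)] = 60/12 = 5.
A character is irreducible iff <chi, chi> = 1, so this representation is reducible.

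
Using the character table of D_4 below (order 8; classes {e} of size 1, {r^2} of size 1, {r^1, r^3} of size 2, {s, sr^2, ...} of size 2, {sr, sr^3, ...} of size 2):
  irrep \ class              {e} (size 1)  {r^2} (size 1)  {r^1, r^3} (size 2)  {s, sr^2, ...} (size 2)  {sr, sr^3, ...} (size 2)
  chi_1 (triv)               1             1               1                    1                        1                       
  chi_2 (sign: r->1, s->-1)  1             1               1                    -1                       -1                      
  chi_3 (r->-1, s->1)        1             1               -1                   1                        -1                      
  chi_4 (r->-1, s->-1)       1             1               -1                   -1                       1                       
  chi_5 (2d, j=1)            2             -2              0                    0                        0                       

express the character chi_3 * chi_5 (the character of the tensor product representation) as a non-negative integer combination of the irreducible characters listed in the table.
chi_3 tensor chi_5 = chi_5 (all other irreducibles have multiplicity 0).

Solution. The character of a tensor product is the pointwise product (chi_3 * chi_5)(C) = chi_3(C) * chi_5(C):
  {e}: (1)*(2), {r^2}: (1)*(-2), {r^1, r^3}: (-1)*(0), {s, sr^2, ...}: (1)*(0), {sr, sr^3, ...}: (-1)*(0)
so (chi_3 * chi_5) takes values
  {e} -> 2, {r^2} -> -2, {r^1, r^3} -> 0, {s, sr^2, ...} -> 0, {sr, sr^3, ...} -> 0.
Now take the inner product of this character with each irreducible chi from the table, <chi_3*chi_5, chi> = (1/8) sum_C |C| (chi_3*chi_5)(C) conj(chi(C)):
  <chi_3*chi_5, chi_1> = (1/8)[1*(2)*conj(1) + 1*(-2)*conj(1) + 2*(0)*conj(1) + 2*(0)*conj(1) + 2*(0)*conj(1)]
      = (1/8)[(2) + (-2) + (0) + (0) + (0)] = 0/8 = 0
  <chi_3*chi_5, chi_2> = (1/8)[1*(2)*conj(1) + 1*(-2)*conj(1) + 2*(0)*conj(1) + 2*(0)*conj(-1) + 2*(0)*conj(-1)]
      = (1/8)[(2) + (-2) + (0) + (0) + (0)] = 0/8 = 0
  <chi_3*chi_5, chi_3> = (1/8)[1*(2)*conj(1) + 1*(-2)*conj(1) + 2*(0)*conj(-1) + 2*(0)*conj(1) + 2*(0)*conj(-1)]
      = (1/8)[(2) + (-2) + (0) + (0) + (0)] = 0/8 = 0
  <chi_3*chi_5, chi_4> = (1/8)[1*(2)*conj(1) + 1*(-2)*conj(1) + 2*(0)*conj(-1) + 2*(0)*conj(-1) + 2*(0)*conj(1)]
      = (1/8)[(2) + (-2) + (0) + (0) + (0)] = 0/8 = 0
  <chi_3*chi_5, chi_5> = (1/8)[1*(2)*conj(2) + 1*(-2)*conj(-2) + 2*(0)*conj(0) + 2*(0)*conj(0) + 2*(0)*conj(0)]
      = (1/8)[(4) + (4) + (0) + (0) + (0)] = 8/8 = 1
Hence the multiplicities are chi_5: 1. Dimension check: dim(chi_3)*dim(chi_5) = 1*2 = 2 and sum (mult * dim) = 1*2 = 2.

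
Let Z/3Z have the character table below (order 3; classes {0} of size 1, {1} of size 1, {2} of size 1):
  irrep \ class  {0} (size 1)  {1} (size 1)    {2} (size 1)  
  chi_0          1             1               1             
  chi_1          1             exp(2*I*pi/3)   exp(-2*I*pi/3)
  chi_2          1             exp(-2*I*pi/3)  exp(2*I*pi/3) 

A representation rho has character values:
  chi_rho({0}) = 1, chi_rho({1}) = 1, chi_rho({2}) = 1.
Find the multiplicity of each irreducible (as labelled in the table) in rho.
Multiplicities: chi_0: 1, chi_1: 0, chi_2: 0.

Details: Use <chi_rho, chi> = (1/|G|) sum_C |C| * chi_rho(C) * conj(chi(C)) with |G| = 3 for each irreducible chi in the table:
  <chi_rho, chi_0> = (1/3)[1*(1)*conj(1) + 1*(1)*conj(1) + 1*(1)*conj(1)]
      = (1/3)[(1) + (1) + (1)] = 3/3 = 1
  <chi_rho, chi_1> = (1/3)[1*(1)*conj(1) + 1*(1)*conj(exp(2*I*pi/3)) + 1*(1)*conj(exp(-2*I*pi/3))]
      = (1/3)[(1) + (exp(-2*I*pi/3)) + (exp(2*I*pi/3))] = 0/3 = 0
  <chi_rho, chi_2> = (1/3)[1*(1)*conj(1) + 1*(1)*conj(exp(-2*I*pi/3)) + 1*(1)*conj(exp(2*I*pi/3))]
      = (1/3)[(1) + (exp(2*I*pi/3)) + (exp(-2*I*pi/3))] = 0/3 = 0
(Exp terms are combined using exp(i*s)*conj(exp(i*t)) = exp(i*(s-t)), and sums of them are collapsed using the identity that for every m > 1 the m distinct m-th roots of unity sum to 0, e.g. 1 + exp(2*I*pi/3) + exp(-2*I*pi/3) = 0.)
Dimension check: dim(rho) = sum (mult * dim) = 1*1 + 0*1 + 0*1 = 1 = chi_rho(e) = 1.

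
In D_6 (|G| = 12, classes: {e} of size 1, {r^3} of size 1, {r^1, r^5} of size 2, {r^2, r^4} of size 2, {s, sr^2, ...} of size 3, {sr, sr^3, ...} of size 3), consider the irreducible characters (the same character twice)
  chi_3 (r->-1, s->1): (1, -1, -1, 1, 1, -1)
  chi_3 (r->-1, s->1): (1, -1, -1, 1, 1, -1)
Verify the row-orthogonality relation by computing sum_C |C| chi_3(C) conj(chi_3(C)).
Sum = 12 = |G| = 12; so <chi_3, chi_3> = 1 (norm-1 confirms irreducibility).

Derivation: Compute term by term over conjugacy classes (|C| * chi_3(C) * conj(chi_3(C))):
  1*(1)*conj(1) + 1*(-1)*conj(-1) + 2*(-1)*conj(-1) + 2*(1)*conj(1) + 3*(1)*conj(1) + 3*(-1)*conj(-1)
  = (1) + (1) + (2) + (2) + (3) + (3)
  = 12.
Dividing by |G| = 12 gives 12/12 = 1, matching the row-orthogonality relation <chi_3, chi_3> = [chi_3 = chi_3].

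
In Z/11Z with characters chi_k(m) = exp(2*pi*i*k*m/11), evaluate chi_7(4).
chi_7(4) = zeta_11^28 = exp(-10*I*pi/11)

Solution. chi_7(4) = zeta_11^(7*4) = zeta_11^28. Since zeta_11^11 = 1, this equals zeta_11^6 = exp(2*pi*i*6/11) = exp(-10*I*pi/11).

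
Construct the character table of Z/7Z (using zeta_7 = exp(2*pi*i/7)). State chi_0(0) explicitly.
Character table of Z/7Z (irreps indexed chi_0,...,chi_6 with chi_k(m) = zeta_7^(k*m), zeta_7 = exp(2*pi*i/7)):
  irrep \ class  {0} (size 1)  {1} (size 1)    {2} (size 1)    {3} (size 1)    {4} (size 1)    {5} (size 1)    {6} (size 1)  
  chi_0          1             1               1               1               1               1               1             
  chi_1          1             exp(2*I*pi/7)   exp(4*I*pi/7)   exp(6*I*pi/7)   exp(-6*I*pi/7)  exp(-4*I*pi/7)  exp(-2*I*pi/7)
  chi_2          1             exp(4*I*pi/7)   exp(-6*I*pi/7)  exp(-2*I*pi/7)  exp(2*I*pi/7)   exp(6*I*pi/7)   exp(-4*I*pi/7)
  chi_3          1             exp(6*I*pi/7)   exp(-2*I*pi/7)  exp(4*I*pi/7)   exp(-4*I*pi/7)  exp(2*I*pi/7)   exp(-6*I*pi/7)
  chi_4          1             exp(-6*I*pi/7)  exp(2*I*pi/7)   exp(-4*I*pi/7)  exp(4*I*pi/7)   exp(-2*I*pi/7)  exp(6*I*pi/7) 
  chi_5          1             exp(-4*I*pi/7)  exp(6*I*pi/7)   exp(2*I*pi/7)   exp(-2*I*pi/7)  exp(-6*I*pi/7)  exp(4*I*pi/7) 
  chi_6          1             exp(-2*I*pi/7)  exp(-4*I*pi/7)  exp(-6*I*pi/7)  exp(6*I*pi/7)   exp(4*I*pi/7)   exp(2*I*pi/7) 

Spot check: chi_0(0) = zeta_7^(0*0) = zeta_7^0 = 1.

Z/7Z is abelian, so all 7 irreducible complex representations are 1-dimensional. They are given by chi_k(m) = zeta_7^(k*m) for k = 0,...,6. Row orthogonality: sum_m chi_k(m) conj(chi_l(m)) = 7 * [k = l].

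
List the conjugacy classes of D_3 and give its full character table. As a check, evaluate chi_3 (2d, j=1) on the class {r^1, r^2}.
Conjugacy classes: {e} of size 1, {r^1, r^2} of size 2, {s, sr, ..., sr^2} of size 3.
Character table:
  irrep \ class              {e} (size 1)  {r^1, r^2} (size 2)  {s, sr, ..., sr^2} (size 3)
  chi_1 (triv)               1             1                    1                          
  chi_2 (sign: r->1, s->-1)  1             1                    -1                         
  chi_3 (2d, j=1)            2             -1                   0                          

Spot check: chi_3 (2d, j=1) on {r^1, r^2} = -1.

Why: D_3 has order 2*3 = 6 with 3 conjugacy classes, hence 3 irreducibles. Sum of squared dims 1 + 1 + 4 = 6 = |G|. Linear characters come from the abelianisation; the 2-dimensional irreps have character r^k -> 2*cos(2*pi*j*k/3), reflections -> 0.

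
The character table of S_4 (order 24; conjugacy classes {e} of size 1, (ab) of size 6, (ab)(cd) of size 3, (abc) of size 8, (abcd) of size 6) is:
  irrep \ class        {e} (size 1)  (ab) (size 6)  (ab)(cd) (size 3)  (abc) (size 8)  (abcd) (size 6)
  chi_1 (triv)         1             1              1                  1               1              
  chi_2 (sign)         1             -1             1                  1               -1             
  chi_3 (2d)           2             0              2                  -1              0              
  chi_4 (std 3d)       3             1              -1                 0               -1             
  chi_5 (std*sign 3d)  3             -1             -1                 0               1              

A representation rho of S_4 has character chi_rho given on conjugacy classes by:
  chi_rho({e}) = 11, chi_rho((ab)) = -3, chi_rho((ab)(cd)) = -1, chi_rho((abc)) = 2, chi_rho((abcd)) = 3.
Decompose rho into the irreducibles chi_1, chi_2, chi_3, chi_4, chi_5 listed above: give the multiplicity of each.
Multiplicities: chi_1: 1, chi_2: 1, chi_3: 0, chi_4: 0, chi_5: 3.

Justification: Use <chi_rho, chi> = (1/|G|) sum_C |C| * chi_rho(C) * conj(chi(C)) with |G| = 24 for each irreducible chi in the table:
  <chi_rho, chi_1> = (1/24)[1*(11)*conj(1) + 6*(-3)*conj(1) + 3*(-1)*conj(1) + 8*(2)*conj(1) + 6*(3)*conj(1)]
      = (1/24)[(11) + (-18) + (-3) + (16) + (18)] = 24/24 = 1
  <chi_rho, chi_2> = (1/24)[1*(11)*conj(1) + 6*(-3)*conj(-1) + 3*(-1)*conj(1) + 8*(2)*conj(1) + 6*(3)*conj(-1)]
      = (1/24)[(11) + (18) + (-3) + (16) + (-18)] = 24/24 = 1
  <chi_rho, chi_3> = (1/24)[1*(11)*conj(2) + 6*(-3)*conj(0) + 3*(-1)*conj(2) + 8*(2)*conj(-1) + 6*(3)*conj(0)]
      = (1/24)[(22) + (0) + (-6) + (-16) + (0)] = 0/24 = 0
  <chi_rho, chi_4> = (1/24)[1*(11)*conj(3) + 6*(-3)*conj(1) + 3*(-1)*conj(-1) + 8*(2)*conj(0) + 6*(3)*conj(-1)]
      = (1/24)[(33) + (-18) + (3) + (0) + (-18)] = 0/24 = 0
  <chi_rho, chi_5> = (1/24)[1*(11)*conj(3) + 6*(-3)*conj(-1) + 3*(-1)*conj(-1) + 8*(2)*conj(0) + 6*(3)*conj(1)]
      = (1/24)[(33) + (18) + (3) + (0) + (18)] = 72/24 = 3
Dimension check: dim(rho) = sum (mult * dim) = 1*1 + 1*1 + 0*2 + 0*3 + 3*3 = 11 = chi_rho(e) = 11.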